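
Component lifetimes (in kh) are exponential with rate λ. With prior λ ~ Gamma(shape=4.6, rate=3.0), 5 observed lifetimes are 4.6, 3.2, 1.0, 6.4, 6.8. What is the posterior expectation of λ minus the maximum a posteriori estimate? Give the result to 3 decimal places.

Σ times = 22.0. Posterior: Gamma(shape = 4.6+5 = 9.6, rate = 3.0+22.0 = 25.0).
Mode = (α−1)/β = 8.6/25.0 = 0.344.
Mean = α/β = 9.6/25.0 = 0.384.
Difference = 0.384 − 0.344 = 0.040.

0.040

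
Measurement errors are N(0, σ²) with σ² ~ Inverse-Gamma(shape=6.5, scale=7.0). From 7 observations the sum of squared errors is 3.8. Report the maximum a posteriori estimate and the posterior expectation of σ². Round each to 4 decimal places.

σ²_MAP = 0.8091, E[σ²|data] = 0.9889

Posterior: Inverse-Gamma(shape = 6.5+7/2 = 10.0, scale = 7.0+3.8/2 = 8.9).
Mode = β/(α+1) = 8.9/11.0 = 0.8091.
Mean = β/(α−1) = 8.9/9.0 = 0.9889.
The posterior is right-skewed, so the mean exceeds the mode.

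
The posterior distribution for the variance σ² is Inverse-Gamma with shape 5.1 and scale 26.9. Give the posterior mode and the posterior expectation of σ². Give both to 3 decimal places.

Mode = β/(α+1) = 26.9/6.1 = 4.410.
Mean = β/(α−1) = 26.9/4.1 = 6.561.
Right-skewed posterior ⇒ mode < mean.

MAP = 4.410, posterior mean = 6.561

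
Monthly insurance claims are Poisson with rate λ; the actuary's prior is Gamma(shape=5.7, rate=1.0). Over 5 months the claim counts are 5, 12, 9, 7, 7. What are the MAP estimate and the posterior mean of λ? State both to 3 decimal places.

Σ counts = 40. Posterior: Gamma(shape = 5.7+40 = 45.7, rate = 1.0+5 = 6.0).
Mode = (α−1)/β = 44.7/6.0 = 7.450.
Mean = α/β = 45.7/6.0 = 7.617.

MAP estimate = 7.450, posterior mean = 7.617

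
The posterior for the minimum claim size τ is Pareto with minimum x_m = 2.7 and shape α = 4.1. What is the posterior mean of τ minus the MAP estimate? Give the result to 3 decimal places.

The Pareto density is strictly decreasing on [x_m, ∞), so the mode is x_m = 2.700.
Mean = α·x_m/(α−1) = 4.1·2.7/3.1 = 3.571.
Difference = 3.571 − 2.700 = 0.871.
Mean > mode: the posterior has a right tail.

0.871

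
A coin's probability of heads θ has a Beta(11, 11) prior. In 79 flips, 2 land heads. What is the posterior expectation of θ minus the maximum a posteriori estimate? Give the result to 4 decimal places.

Posterior: Beta(11+2, 11+77) = Beta(13, 88).
Mode = (13−1)/(13+88−2) = 12/99 = 0.1212.
Mean = 13/(13+88) = 13/101 = 0.1287.
Difference = 0.1287 − 0.1212 = 0.0075.
Mean > mode: the posterior has a right tail.

0.0075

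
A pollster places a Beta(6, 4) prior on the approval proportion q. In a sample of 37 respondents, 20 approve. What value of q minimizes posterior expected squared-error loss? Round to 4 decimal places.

0.5532

Posterior: Beta(6+20, 4+17) = Beta(26, 21).
Mode = (26−1)/(26+21−2) = 25/45 = 0.5556.
Mean = 26/(26+21) = 26/47 = 0.5532.
Squared-error loss ⇒ the optimal estimator is the posterior mean.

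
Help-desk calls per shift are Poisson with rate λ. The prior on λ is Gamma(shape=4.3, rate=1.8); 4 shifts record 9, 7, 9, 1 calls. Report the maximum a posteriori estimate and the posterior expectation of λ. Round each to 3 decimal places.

Σ counts = 26. Posterior: Gamma(shape = 4.3+26 = 30.3, rate = 1.8+4 = 5.8).
Mode = (α−1)/β = 29.3/5.8 = 5.052.
Mean = α/β = 30.3/5.8 = 5.224.

MAP: 5.052. Posterior mean: 5.224.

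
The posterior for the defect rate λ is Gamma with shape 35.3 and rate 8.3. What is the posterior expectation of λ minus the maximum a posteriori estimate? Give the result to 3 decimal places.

Mode = (α−1)/β = 34.3/8.3 = 4.133.
Mean = α/β = 35.3/8.3 = 4.253.
Difference = 4.253 − 4.133 = 0.120.
The posterior is right-skewed, so the mean exceeds the mode.

0.120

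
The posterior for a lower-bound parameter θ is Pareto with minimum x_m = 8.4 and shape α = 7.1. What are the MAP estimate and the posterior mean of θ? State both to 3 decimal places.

The Pareto density is strictly decreasing on [x_m, ∞), so the mode is x_m = 8.400.
Mean = α·x_m/(α−1) = 7.1·8.4/6.1 = 9.777.

MAP = 8.400; posterior mean = 9.777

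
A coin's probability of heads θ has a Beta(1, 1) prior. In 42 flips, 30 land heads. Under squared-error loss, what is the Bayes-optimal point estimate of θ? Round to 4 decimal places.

Posterior: Beta(1+30, 1+12) = Beta(31, 13).
Mode = (31−1)/(31+13−2) = 30/42 = 0.7143.
With a flat prior the MAP equals the MLE, 30/42.
Mean = 31/(31+13) = 31/44 = 0.7045.
Squared-error loss ⇒ the optimal estimator is the posterior mean.

0.7045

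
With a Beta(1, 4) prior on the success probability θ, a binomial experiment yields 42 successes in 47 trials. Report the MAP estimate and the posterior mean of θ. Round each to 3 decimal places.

Posterior: Beta(1+42, 4+5) = Beta(43, 9).
Mode = (43−1)/(43+9−2) = 42/50 = 0.840.
Mean = 43/(43+9) = 43/52 = 0.827.

MAP: 0.840. Posterior mean: 0.827.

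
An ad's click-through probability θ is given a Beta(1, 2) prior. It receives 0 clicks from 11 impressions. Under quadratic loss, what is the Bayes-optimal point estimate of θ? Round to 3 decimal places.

Posterior: Beta(1+0, 2+11) = Beta(1, 13).
Since α = 1 ≤ 1 and β > 1, the Beta density is monotone decreasing on [0,1]; the mode is at 0.
Mean = 1/(1+13) = 0.071.
Quadratic loss ⇒ the optimal estimator is the posterior mean.

0.071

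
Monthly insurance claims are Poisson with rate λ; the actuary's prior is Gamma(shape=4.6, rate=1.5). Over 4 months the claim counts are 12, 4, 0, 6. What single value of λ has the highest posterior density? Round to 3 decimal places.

4.655

Σ counts = 22. Posterior: Gamma(shape = 4.6+22 = 26.6, rate = 1.5+4 = 5.5).
Mode = (α−1)/β = 25.6/5.5 = 4.655.
Mean = α/β = 26.6/5.5 = 4.836.
This is the posterior mode — the MAP estimate.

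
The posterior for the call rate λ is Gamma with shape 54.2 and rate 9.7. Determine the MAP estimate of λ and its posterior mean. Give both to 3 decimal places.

MAP estimate = 5.485, posterior mean = 5.588

Mode = (α−1)/β = 53.2/9.7 = 5.485.
Mean = α/β = 54.2/9.7 = 5.588.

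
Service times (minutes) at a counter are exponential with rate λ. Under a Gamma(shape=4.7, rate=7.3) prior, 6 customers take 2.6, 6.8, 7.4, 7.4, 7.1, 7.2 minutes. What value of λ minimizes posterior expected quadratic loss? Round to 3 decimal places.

0.234

Σ times = 38.5. Posterior: Gamma(shape = 4.7+6 = 10.7, rate = 7.3+38.5 = 45.8).
Mode = (α−1)/β = 9.7/45.8 = 0.212.
Mean = α/β = 10.7/45.8 = 0.234.
Quadratic loss ⇒ the optimal estimator is the posterior mean.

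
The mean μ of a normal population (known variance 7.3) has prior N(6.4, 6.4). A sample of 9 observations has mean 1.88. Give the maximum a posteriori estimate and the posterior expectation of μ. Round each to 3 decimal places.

MAP = 2.388, posterior mean = 2.388

Posterior for μ is Normal. Precision-weighted mean: (1/6.4·6.4 + 9/7.3·1.88) / (1/6.4 + 9/7.3) = 2.388.
A Normal posterior is symmetric, so mode = mean.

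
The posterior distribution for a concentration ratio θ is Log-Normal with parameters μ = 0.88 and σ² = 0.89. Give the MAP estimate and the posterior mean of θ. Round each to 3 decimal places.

MAP = 0.990; posterior mean = 3.762

Mode = exp(μ − σ²) = exp(-0.01) = 0.990.
Mean = exp(μ + σ²/2) = exp(1.325) = 3.762.
The posterior is right-skewed, so the mean exceeds the mode.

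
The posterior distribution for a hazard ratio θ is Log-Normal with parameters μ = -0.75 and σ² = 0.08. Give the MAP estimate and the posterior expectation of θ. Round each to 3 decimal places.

Mode = exp(μ − σ²) = exp(-0.83) = 0.436.
Mean = exp(μ + σ²/2) = exp(-0.710) = 0.492.

MAP = 0.436; posterior mean = 0.492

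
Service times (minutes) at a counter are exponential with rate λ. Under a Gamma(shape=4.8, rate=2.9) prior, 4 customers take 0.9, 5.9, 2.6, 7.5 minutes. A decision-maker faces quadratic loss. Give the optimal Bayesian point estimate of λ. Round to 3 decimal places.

Σ times = 16.9. Posterior: Gamma(shape = 4.8+4 = 8.8, rate = 2.9+16.9 = 19.8).
Mode = (α−1)/β = 7.8/19.8 = 0.394.
Mean = α/β = 8.8/19.8 = 0.444.
Quadratic loss ⇒ the optimal estimator is the posterior mean.

0.444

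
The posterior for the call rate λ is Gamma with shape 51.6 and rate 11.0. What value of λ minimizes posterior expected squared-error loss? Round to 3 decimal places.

Mode = (α−1)/β = 50.6/11.0 = 4.600.
Mean = α/β = 51.6/11.0 = 4.691.
Squared-error loss ⇒ the optimal estimator is the posterior mean.

4.691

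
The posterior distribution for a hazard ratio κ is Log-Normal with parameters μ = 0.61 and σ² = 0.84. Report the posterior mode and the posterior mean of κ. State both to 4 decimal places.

posterior mode = 0.7945, posterior mean = 2.8011

Mode = exp(μ − σ²) = exp(-0.23) = 0.7945.
Mean = exp(μ + σ²/2) = exp(1.030) = 2.8011.
Right-skewed posterior ⇒ mode < mean.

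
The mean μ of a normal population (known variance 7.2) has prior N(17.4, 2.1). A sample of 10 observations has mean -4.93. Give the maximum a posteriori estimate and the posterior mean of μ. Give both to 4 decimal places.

maximum a posteriori estimate = 0.7713, posterior mean = 0.7713

Posterior for μ is Normal. Precision-weighted mean: (1/2.1·17.4 + 10/7.2·-4.93) / (1/2.1 + 10/7.2) = 0.7713.
A Normal posterior is symmetric, so mode = mean.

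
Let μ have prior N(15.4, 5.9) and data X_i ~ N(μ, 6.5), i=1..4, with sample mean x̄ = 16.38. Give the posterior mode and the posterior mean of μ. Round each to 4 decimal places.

Posterior for μ is Normal. Precision-weighted mean: (1/5.9·15.4 + 4/6.5·16.38) / (1/5.9 + 4/6.5) = 16.1684.
A Normal posterior is symmetric, so mode = mean.

MAP: 16.1684. Posterior mean: 16.1684.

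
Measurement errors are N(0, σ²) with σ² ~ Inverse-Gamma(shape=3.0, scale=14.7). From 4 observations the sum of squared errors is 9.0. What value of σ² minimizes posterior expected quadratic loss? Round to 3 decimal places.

Posterior: Inverse-Gamma(shape = 3.0+4/2 = 5.0, scale = 14.7+9.0/2 = 19.2).
Mode = β/(α+1) = 19.2/6.0 = 3.200.
Mean = β/(α−1) = 19.2/4.0 = 4.800.
Quadratic loss ⇒ the optimal estimator is the posterior mean.

4.800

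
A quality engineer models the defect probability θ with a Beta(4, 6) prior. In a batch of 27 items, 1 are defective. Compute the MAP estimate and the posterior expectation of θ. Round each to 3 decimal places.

Posterior: Beta(4+1, 6+26) = Beta(5, 32).
Mode = (5−1)/(5+32−2) = 4/35 = 0.114.
Mean = 5/(5+32) = 5/37 = 0.135.

MAP = 0.114; posterior mean = 0.135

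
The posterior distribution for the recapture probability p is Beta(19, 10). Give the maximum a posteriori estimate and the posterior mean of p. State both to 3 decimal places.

MAP = 0.667, posterior mean = 0.655

Mode = (19−1)/(19+10−2) = 18/27 = 0.667.
Mean = 19/(19+10) = 19/29 = 0.655.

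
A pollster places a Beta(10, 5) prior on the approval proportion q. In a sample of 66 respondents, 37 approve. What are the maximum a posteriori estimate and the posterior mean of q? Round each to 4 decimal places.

Posterior: Beta(10+37, 5+29) = Beta(47, 34).
Mode = (47−1)/(47+34−2) = 46/79 = 0.5823.
Mean = 47/(47+34) = 47/81 = 0.5802.
The posterior is left-skewed, so the mode exceeds the mean.

q_MAP = 0.5823, E[q|data] = 0.5802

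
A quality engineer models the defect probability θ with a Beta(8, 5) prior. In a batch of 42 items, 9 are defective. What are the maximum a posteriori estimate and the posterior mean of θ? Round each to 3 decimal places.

MAP: 0.302. Posterior mean: 0.309.

Posterior: Beta(8+9, 5+33) = Beta(17, 38).
Mode = (17−1)/(17+38−2) = 16/53 = 0.302.
Mean = 17/(17+38) = 17/55 = 0.309.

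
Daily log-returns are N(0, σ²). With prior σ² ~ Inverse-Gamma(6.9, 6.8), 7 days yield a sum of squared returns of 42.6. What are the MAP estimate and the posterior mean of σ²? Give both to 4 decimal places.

Posterior: Inverse-Gamma(shape = 6.9+7/2 = 10.4, scale = 6.8+42.6/2 = 28.1).
Mode = β/(α+1) = 28.1/11.4 = 2.4649.
Mean = β/(α−1) = 28.1/9.4 = 2.9894.

σ²_MAP = 2.4649, E[σ²|data] = 2.9894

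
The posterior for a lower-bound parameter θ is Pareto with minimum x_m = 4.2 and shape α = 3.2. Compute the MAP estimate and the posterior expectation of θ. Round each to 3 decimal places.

The Pareto density is strictly decreasing on [x_m, ∞), so the mode is x_m = 4.200.
Mean = α·x_m/(α−1) = 3.2·4.2/2.2 = 6.109.
Right-skewed posterior ⇒ mode < mean.

MAP = 4.200, posterior mean = 6.109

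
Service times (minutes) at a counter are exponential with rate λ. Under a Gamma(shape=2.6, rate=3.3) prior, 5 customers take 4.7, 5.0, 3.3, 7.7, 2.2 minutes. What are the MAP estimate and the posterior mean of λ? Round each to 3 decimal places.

λ_MAP = 0.252, E[λ|data] = 0.290

Σ times = 22.9. Posterior: Gamma(shape = 2.6+5 = 7.6, rate = 3.3+22.9 = 26.2).
Mode = (α−1)/β = 6.6/26.2 = 0.252.
Mean = α/β = 7.6/26.2 = 0.290.
The mean is pulled above the mode by the posterior's right skew.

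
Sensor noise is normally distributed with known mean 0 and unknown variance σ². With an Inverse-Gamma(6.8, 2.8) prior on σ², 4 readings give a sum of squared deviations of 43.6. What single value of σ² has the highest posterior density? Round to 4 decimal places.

2.5102

Posterior: Inverse-Gamma(shape = 6.8+4/2 = 8.8, scale = 2.8+43.6/2 = 24.6).
Mode = β/(α+1) = 24.6/9.8 = 2.5102.
Mean = β/(α−1) = 24.6/7.8 = 3.1538.
This is the posterior mode — the MAP estimate.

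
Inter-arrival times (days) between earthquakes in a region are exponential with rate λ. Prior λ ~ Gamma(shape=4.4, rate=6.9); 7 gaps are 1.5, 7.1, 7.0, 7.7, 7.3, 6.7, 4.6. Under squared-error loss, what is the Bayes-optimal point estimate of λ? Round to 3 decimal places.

0.234

Σ times = 41.9. Posterior: Gamma(shape = 4.4+7 = 11.4, rate = 6.9+41.9 = 48.8).
Mode = (α−1)/β = 10.4/48.8 = 0.213.
Mean = α/β = 11.4/48.8 = 0.234.
Squared-error loss ⇒ the optimal estimator is the posterior mean.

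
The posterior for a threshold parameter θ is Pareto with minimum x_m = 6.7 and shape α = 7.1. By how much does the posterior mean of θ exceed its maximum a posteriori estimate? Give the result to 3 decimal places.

The Pareto density is strictly decreasing on [x_m, ∞), so the mode is x_m = 6.700.
Mean = α·x_m/(α−1) = 7.1·6.7/6.1 = 7.798.
Difference = 7.798 − 6.700 = 1.098.

1.098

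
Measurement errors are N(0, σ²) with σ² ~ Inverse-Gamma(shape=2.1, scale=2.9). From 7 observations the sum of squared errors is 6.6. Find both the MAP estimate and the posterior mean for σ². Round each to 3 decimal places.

Posterior: Inverse-Gamma(shape = 2.1+7/2 = 5.6, scale = 2.9+6.6/2 = 6.2).
Mode = β/(α+1) = 6.2/6.6 = 0.939.
Mean = β/(α−1) = 6.2/4.6 = 1.348.

MAP: 0.939. Posterior mean: 1.348.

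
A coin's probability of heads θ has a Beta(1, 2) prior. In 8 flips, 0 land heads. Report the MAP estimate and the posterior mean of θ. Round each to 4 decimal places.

MAP: 0.0000. Posterior mean: 0.0909.

Posterior: Beta(1+0, 2+8) = Beta(1, 10).
Since α = 1 ≤ 1 and β > 1, the Beta density is monotone decreasing on [0,1]; the mode is at 0.
Mean = 1/(1+10) = 0.0909.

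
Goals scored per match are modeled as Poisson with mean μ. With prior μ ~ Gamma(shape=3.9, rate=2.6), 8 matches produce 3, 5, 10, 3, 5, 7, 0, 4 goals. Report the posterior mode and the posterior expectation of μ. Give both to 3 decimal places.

Σ counts = 37. Posterior: Gamma(shape = 3.9+37 = 40.9, rate = 2.6+8 = 10.6).
Mode = (α−1)/β = 39.9/10.6 = 3.764.
Mean = α/β = 40.9/10.6 = 3.858.

μ_MAP = 3.764, E[μ|data] = 3.858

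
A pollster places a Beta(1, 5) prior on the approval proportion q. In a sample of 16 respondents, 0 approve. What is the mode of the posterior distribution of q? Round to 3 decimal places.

0.000

Posterior: Beta(1+0, 5+16) = Beta(1, 21).
Since α = 1 ≤ 1 and β > 1, the Beta density is monotone decreasing on [0,1]; the mode is at 0.
Mean = 1/(1+21) = 0.045.
This is the posterior mode — the MAP estimate.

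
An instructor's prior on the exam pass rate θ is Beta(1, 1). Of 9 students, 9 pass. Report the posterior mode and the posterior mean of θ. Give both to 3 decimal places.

Posterior: Beta(1+9, 1+0) = Beta(10, 1).
Since β = 1 ≤ 1 and α > 1, the Beta density is monotone increasing on [0,1]; the mode is at 1.
Mean = 10/(10+1) = 0.909.

posterior mode = 1.000, posterior mean = 0.909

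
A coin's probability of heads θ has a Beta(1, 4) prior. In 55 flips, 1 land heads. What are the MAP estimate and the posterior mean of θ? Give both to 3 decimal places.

Posterior: Beta(1+1, 4+54) = Beta(2, 58).
Mode = (2−1)/(2+58−2) = 1/58 = 0.017.
Mean = 2/(2+58) = 2/60 = 0.033.
The posterior is right-skewed, so the mean exceeds the mode.

MAP estimate = 0.017, posterior mean = 0.033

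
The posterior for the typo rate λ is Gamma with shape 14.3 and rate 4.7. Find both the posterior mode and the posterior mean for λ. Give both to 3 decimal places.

Mode = (α−1)/β = 13.3/4.7 = 2.830.
Mean = α/β = 14.3/4.7 = 3.043.

MAP = 2.830; posterior mean = 3.043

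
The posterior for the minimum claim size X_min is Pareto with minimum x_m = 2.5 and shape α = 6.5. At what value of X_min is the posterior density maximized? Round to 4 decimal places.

The Pareto density is strictly decreasing on [x_m, ∞), so the mode is x_m = 2.5000.
Mean = α·x_m/(α−1) = 6.5·2.5/5.5 = 2.9545.
This is the posterior mode — the MAP estimate.

2.5000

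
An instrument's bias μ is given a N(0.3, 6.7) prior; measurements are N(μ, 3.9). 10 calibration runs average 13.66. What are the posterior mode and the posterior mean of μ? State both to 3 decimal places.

MAP: 12.925. Posterior mean: 12.925.

Posterior for μ is Normal. Precision-weighted mean: (1/6.7·0.3 + 10/3.9·13.66) / (1/6.7 + 10/3.9) = 12.925.
A Normal posterior is symmetric, so mode = mean.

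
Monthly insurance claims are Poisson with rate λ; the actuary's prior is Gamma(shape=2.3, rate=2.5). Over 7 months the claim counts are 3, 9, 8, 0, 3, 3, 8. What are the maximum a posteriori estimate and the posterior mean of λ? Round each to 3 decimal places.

MAP = 3.716; posterior mean = 3.821

Σ counts = 34. Posterior: Gamma(shape = 2.3+34 = 36.3, rate = 2.5+7 = 9.5).
Mode = (α−1)/β = 35.3/9.5 = 3.716.
Mean = α/β = 36.3/9.5 = 3.821.
The mean is pulled above the mode by the posterior's right skew.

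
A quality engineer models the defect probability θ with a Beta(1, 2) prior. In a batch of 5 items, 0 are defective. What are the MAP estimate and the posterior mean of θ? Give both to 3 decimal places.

MAP: 0.000. Posterior mean: 0.125.

Posterior: Beta(1+0, 2+5) = Beta(1, 7).
Since α = 1 ≤ 1 and β > 1, the Beta density is monotone decreasing on [0,1]; the mode is at 0.
Mean = 1/(1+7) = 0.125.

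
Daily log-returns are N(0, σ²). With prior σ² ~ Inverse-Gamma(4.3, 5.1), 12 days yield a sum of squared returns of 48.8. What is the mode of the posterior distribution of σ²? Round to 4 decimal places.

Posterior: Inverse-Gamma(shape = 4.3+12/2 = 10.3, scale = 5.1+48.8/2 = 29.5).
Mode = β/(α+1) = 29.5/11.3 = 2.6106.
Mean = β/(α−1) = 29.5/9.3 = 3.1720.
This is the posterior mode — the MAP estimate.

2.6106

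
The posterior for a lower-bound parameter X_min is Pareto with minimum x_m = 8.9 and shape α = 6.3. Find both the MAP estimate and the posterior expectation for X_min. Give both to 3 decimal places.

The Pareto density is strictly decreasing on [x_m, ∞), so the mode is x_m = 8.900.
Mean = α·x_m/(α−1) = 6.3·8.9/5.3 = 10.579.
Right-skewed posterior ⇒ mode < mean.

X_min_MAP = 8.900, E[X_min|data] = 10.579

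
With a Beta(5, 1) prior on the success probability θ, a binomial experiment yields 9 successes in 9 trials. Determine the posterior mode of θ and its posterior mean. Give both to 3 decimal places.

MAP = 1.000; posterior mean = 0.933

Posterior: Beta(5+9, 1+0) = Beta(14, 1).
Since β = 1 ≤ 1 and α > 1, the Beta density is monotone increasing on [0,1]; the mode is at 1.
Mean = 14/(14+1) = 0.933.
Mode > mean: the posterior has a left tail.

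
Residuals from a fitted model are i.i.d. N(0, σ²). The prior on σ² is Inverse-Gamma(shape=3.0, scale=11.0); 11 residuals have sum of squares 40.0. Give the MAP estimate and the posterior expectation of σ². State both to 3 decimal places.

MAP: 3.263. Posterior mean: 4.133.

Posterior: Inverse-Gamma(shape = 3.0+11/2 = 8.5, scale = 11.0+40.0/2 = 31.0).
Mode = β/(α+1) = 31.0/9.5 = 3.263.
Mean = β/(α−1) = 31.0/7.5 = 4.133.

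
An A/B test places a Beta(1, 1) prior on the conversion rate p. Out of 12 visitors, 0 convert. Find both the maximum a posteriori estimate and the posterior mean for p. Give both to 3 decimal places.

MAP = 0.000, posterior mean = 0.071

Posterior: Beta(1+0, 1+12) = Beta(1, 13).
Since α = 1 ≤ 1 and β > 1, the Beta density is monotone decreasing on [0,1]; the mode is at 0.
Mean = 1/(1+13) = 0.071.
Right-skewed posterior ⇒ mode < mean.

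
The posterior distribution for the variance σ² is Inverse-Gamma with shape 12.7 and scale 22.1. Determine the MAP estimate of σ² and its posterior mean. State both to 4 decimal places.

MAP estimate = 1.6131, posterior mean = 1.8889

Mode = β/(α+1) = 22.1/13.7 = 1.6131.
Mean = β/(α−1) = 22.1/11.7 = 1.8889.
Mean > mode: the posterior has a right tail.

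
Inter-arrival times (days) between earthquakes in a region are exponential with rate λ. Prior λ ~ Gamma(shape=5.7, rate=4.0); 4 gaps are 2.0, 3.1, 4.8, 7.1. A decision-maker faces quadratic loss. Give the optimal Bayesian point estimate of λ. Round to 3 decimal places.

Σ times = 17.0. Posterior: Gamma(shape = 5.7+4 = 9.7, rate = 4.0+17.0 = 21.0).
Mode = (α−1)/β = 8.7/21.0 = 0.414.
Mean = α/β = 9.7/21.0 = 0.462.
Quadratic loss ⇒ the optimal estimator is the posterior mean.

0.462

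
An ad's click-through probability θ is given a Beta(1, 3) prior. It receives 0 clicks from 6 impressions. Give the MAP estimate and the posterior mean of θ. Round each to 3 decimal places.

θ_MAP = 0.000, E[θ|data] = 0.100

Posterior: Beta(1+0, 3+6) = Beta(1, 9).
Since α = 1 ≤ 1 and β > 1, the Beta density is monotone decreasing on [0,1]; the mode is at 0.
Mean = 1/(1+9) = 0.100.
The mean is pulled above the mode by the posterior's right skew.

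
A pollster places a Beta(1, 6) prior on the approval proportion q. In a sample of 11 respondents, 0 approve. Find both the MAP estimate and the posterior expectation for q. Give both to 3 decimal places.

q_MAP = 0.000, E[q|data] = 0.056

Posterior: Beta(1+0, 6+11) = Beta(1, 17).
Since α = 1 ≤ 1 and β > 1, the Beta density is monotone decreasing on [0,1]; the mode is at 0.
Mean = 1/(1+17) = 0.056.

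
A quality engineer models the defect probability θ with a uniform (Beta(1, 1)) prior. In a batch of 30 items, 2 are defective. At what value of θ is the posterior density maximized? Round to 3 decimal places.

0.067

Posterior: Beta(1+2, 1+28) = Beta(3, 29).
Mode = (3−1)/(3+29−2) = 2/30 = 0.067.
With a flat prior the MAP equals the MLE, 2/30.
Mean = 3/(3+29) = 3/32 = 0.094.
This is the posterior mode — the MAP estimate.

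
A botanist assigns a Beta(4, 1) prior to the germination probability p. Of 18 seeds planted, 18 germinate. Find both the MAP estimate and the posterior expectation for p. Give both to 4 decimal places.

MAP = 1.0000; posterior mean = 0.9565

Posterior: Beta(4+18, 1+0) = Beta(22, 1).
Since β = 1 ≤ 1 and α > 1, the Beta density is monotone increasing on [0,1]; the mode is at 1.
Mean = 22/(22+1) = 0.9565.
The posterior is left-skewed, so the mode exceeds the mean.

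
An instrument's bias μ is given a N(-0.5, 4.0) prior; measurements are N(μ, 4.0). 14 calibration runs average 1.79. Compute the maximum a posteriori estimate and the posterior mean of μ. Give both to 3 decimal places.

Posterior for μ is Normal. Precision-weighted mean: (1/4.0·-0.5 + 14/4.0·1.79) / (1/4.0 + 14/4.0) = 1.637.
A Normal posterior is symmetric, so mode = mean.

μ_MAP = 1.637, E[μ|data] = 1.637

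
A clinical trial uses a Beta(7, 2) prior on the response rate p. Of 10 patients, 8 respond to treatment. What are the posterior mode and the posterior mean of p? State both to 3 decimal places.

Posterior: Beta(7+8, 2+2) = Beta(15, 4).
Mode = (15−1)/(15+4−2) = 14/17 = 0.824.
Mean = 15/(15+4) = 15/19 = 0.789.
The mean is pulled below the mode by the posterior's left skew.

posterior mode = 0.824, posterior mean = 0.789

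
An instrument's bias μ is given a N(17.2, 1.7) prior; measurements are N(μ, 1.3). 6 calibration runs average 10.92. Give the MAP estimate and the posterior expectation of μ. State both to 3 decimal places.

Posterior for μ is Normal. Precision-weighted mean: (1/1.7·17.2 + 6/1.3·10.92) / (1/1.7 + 6/1.3) = 11.630.
A Normal posterior is symmetric, so mode = mean.

MAP estimate = 11.630, posterior expectation = 11.630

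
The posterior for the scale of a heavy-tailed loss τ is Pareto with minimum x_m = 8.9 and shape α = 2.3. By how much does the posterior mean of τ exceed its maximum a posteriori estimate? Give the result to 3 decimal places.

6.846

The Pareto density is strictly decreasing on [x_m, ∞), so the mode is x_m = 8.900.
Mean = α·x_m/(α−1) = 2.3·8.9/1.3 = 15.746.
Difference = 15.746 − 8.900 = 6.846.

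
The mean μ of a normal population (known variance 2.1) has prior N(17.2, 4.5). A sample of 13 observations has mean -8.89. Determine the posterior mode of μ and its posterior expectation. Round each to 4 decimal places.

Posterior for μ is Normal. Precision-weighted mean: (1/4.5·17.2 + 13/2.1·-8.89) / (1/4.5 + 13/2.1) = -7.9859.
A Normal posterior is symmetric, so mode = mean.

μ_MAP = -7.9859, E[μ|data] = -7.9859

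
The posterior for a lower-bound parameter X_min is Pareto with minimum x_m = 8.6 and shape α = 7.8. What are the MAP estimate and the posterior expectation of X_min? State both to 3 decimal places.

MAP = 8.600; posterior mean = 9.865

The Pareto density is strictly decreasing on [x_m, ∞), so the mode is x_m = 8.600.
Mean = α·x_m/(α−1) = 7.8·8.6/6.8 = 9.865.
The posterior is right-skewed, so the mean exceeds the mode.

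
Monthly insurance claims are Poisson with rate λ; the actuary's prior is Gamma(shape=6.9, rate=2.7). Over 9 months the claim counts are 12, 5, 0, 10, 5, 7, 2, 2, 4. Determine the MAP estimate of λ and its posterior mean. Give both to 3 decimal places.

Σ counts = 47. Posterior: Gamma(shape = 6.9+47 = 53.9, rate = 2.7+9 = 11.7).
Mode = (α−1)/β = 52.9/11.7 = 4.521.
Mean = α/β = 53.9/11.7 = 4.607.

MAP = 4.521, posterior mean = 4.607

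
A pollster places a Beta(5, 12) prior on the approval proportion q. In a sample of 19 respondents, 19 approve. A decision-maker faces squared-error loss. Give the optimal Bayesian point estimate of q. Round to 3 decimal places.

0.667

Posterior: Beta(5+19, 12+0) = Beta(24, 12).
Mode = (24−1)/(24+12−2) = 23/34 = 0.676.
Mean = 24/(24+12) = 24/36 = 0.667.
Squared-error loss ⇒ the optimal estimator is the posterior mean.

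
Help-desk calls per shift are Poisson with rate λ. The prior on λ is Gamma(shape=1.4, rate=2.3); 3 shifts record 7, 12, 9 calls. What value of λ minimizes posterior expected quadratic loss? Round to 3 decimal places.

5.547

Σ counts = 28. Posterior: Gamma(shape = 1.4+28 = 29.4, rate = 2.3+3 = 5.3).
Mode = (α−1)/β = 28.4/5.3 = 5.358.
Mean = α/β = 29.4/5.3 = 5.547.
Quadratic loss ⇒ the optimal estimator is the posterior mean.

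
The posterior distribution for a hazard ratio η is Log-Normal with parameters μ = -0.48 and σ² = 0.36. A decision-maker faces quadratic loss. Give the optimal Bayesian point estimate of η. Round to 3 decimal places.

0.741

Mode = exp(μ − σ²) = exp(-0.84) = 0.432.
Mean = exp(μ + σ²/2) = exp(-0.300) = 0.741.
Quadratic loss ⇒ the optimal estimator is the posterior mean.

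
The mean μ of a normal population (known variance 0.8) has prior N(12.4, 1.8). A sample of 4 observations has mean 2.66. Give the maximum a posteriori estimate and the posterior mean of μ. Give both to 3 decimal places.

Posterior for μ is Normal. Precision-weighted mean: (1/1.8·12.4 + 4/0.8·2.66) / (1/1.8 + 4/0.8) = 3.634.
A Normal posterior is symmetric, so mode = mean.

μ_MAP = 3.634, E[μ|data] = 3.634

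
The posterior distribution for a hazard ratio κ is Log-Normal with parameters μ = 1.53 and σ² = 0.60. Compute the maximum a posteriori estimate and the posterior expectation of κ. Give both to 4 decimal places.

Mode = exp(μ − σ²) = exp(0.93) = 2.5345.
Mean = exp(μ + σ²/2) = exp(1.830) = 6.2339.
The mean is pulled above the mode by the posterior's right skew.

κ_MAP = 2.5345, E[κ|data] = 6.2339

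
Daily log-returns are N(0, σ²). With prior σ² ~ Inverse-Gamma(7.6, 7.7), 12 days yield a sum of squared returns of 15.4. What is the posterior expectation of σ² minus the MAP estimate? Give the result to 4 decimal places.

0.1674

Posterior: Inverse-Gamma(shape = 7.6+12/2 = 13.6, scale = 7.7+15.4/2 = 15.4).
Mode = β/(α+1) = 15.4/14.6 = 1.0548.
Mean = β/(α−1) = 15.4/12.6 = 1.2222.
Difference = 1.2222 − 1.0548 = 0.1674.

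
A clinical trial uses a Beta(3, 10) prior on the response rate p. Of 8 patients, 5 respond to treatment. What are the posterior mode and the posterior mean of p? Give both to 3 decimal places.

Posterior: Beta(3+5, 10+3) = Beta(8, 13).
Mode = (8−1)/(8+13−2) = 7/19 = 0.368.
Mean = 8/(8+13) = 8/21 = 0.381.

MAP = 0.368, posterior mean = 0.381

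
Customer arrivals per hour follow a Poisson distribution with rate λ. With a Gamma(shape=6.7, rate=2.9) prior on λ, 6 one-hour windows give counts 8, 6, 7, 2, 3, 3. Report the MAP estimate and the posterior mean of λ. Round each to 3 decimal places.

Σ counts = 29. Posterior: Gamma(shape = 6.7+29 = 35.7, rate = 2.9+6 = 8.9).
Mode = (α−1)/β = 34.7/8.9 = 3.899.
Mean = α/β = 35.7/8.9 = 4.011.
Mean > mode: the posterior has a right tail.

MAP estimate = 3.899, posterior mean = 4.011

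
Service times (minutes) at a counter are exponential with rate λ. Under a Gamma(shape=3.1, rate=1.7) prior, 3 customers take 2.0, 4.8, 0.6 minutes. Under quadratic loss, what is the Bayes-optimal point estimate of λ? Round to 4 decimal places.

0.6703

Σ times = 7.4. Posterior: Gamma(shape = 3.1+3 = 6.1, rate = 1.7+7.4 = 9.1).
Mode = (α−1)/β = 5.1/9.1 = 0.5604.
Mean = α/β = 6.1/9.1 = 0.6703.
Quadratic loss ⇒ the optimal estimator is the posterior mean.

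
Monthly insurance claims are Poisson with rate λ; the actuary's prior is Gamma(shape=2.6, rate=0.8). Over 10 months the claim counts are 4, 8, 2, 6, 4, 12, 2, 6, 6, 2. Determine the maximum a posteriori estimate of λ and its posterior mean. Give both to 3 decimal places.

maximum a posteriori estimate = 4.963, posterior mean = 5.056

Σ counts = 52. Posterior: Gamma(shape = 2.6+52 = 54.6, rate = 0.8+10 = 10.8).
Mode = (α−1)/β = 53.6/10.8 = 4.963.
Mean = α/β = 54.6/10.8 = 5.056.
Mean > mode: the posterior has a right tail.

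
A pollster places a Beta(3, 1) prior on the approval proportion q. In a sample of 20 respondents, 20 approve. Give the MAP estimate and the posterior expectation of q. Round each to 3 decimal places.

Posterior: Beta(3+20, 1+0) = Beta(23, 1).
Since β = 1 ≤ 1 and α > 1, the Beta density is monotone increasing on [0,1]; the mode is at 1.
Mean = 23/(23+1) = 0.958.
Left-skewed posterior ⇒ mean < mode.

MAP estimate = 1.000, posterior expectation = 0.958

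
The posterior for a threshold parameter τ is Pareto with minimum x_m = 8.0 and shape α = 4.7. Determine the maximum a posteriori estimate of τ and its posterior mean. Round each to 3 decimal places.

The Pareto density is strictly decreasing on [x_m, ∞), so the mode is x_m = 8.000.
Mean = α·x_m/(α−1) = 4.7·8.0/3.7 = 10.162.

MAP = 8.000; posterior mean = 10.162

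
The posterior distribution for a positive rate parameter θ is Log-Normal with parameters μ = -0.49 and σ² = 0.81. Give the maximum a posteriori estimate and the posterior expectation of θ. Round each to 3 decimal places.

θ_MAP = 0.273, E[θ|data] = 0.919

Mode = exp(μ − σ²) = exp(-1.30) = 0.273.
Mean = exp(μ + σ²/2) = exp(-0.085) = 0.919.
Mean > mode: the posterior has a right tail.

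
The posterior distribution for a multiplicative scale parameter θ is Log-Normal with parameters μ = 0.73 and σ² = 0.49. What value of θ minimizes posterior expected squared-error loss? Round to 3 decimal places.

2.651

Mode = exp(μ − σ²) = exp(0.24) = 1.271.
Mean = exp(μ + σ²/2) = exp(0.975) = 2.651.
Squared-error loss ⇒ the optimal estimator is the posterior mean.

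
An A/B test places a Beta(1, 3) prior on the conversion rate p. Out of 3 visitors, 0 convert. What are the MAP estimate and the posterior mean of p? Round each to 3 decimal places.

Posterior: Beta(1+0, 3+3) = Beta(1, 6).
Since α = 1 ≤ 1 and β > 1, the Beta density is monotone decreasing on [0,1]; the mode is at 0.
Mean = 1/(1+6) = 0.143.
The posterior is right-skewed, so the mean exceeds the mode.

MAP = 0.000; posterior mean = 0.143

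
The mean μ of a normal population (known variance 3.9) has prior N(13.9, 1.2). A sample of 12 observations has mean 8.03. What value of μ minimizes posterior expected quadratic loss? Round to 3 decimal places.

Posterior for μ is Normal. Precision-weighted mean: (1/1.2·13.9 + 12/3.9·8.03) / (1/1.2 + 12/3.9) = 9.281.
A Normal posterior is symmetric, so mode = mean.
Quadratic loss ⇒ the optimal estimator is the posterior mean.

9.281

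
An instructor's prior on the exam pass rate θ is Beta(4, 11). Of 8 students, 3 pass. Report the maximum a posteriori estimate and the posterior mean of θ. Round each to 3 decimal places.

θ_MAP = 0.286, E[θ|data] = 0.304

Posterior: Beta(4+3, 11+5) = Beta(7, 16).
Mode = (7−1)/(7+16−2) = 6/21 = 0.286.
Mean = 7/(7+16) = 7/23 = 0.304.
Mean > mode: the posterior has a right tail.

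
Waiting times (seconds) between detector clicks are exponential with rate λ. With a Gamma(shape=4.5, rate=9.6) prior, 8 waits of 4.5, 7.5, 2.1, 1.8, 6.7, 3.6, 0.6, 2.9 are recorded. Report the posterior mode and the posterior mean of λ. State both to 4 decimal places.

λ_MAP = 0.2926, E[λ|data] = 0.3181

Σ times = 29.7. Posterior: Gamma(shape = 4.5+8 = 12.5, rate = 9.6+29.7 = 39.3).
Mode = (α−1)/β = 11.5/39.3 = 0.2926.
Mean = α/β = 12.5/39.3 = 0.3181.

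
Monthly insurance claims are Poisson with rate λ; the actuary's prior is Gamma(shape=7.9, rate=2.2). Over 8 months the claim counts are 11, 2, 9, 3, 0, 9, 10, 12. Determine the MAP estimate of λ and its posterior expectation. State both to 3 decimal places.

MAP: 6.167. Posterior mean: 6.265.

Σ counts = 56. Posterior: Gamma(shape = 7.9+56 = 63.9, rate = 2.2+8 = 10.2).
Mode = (α−1)/β = 62.9/10.2 = 6.167.
Mean = α/β = 63.9/10.2 = 6.265.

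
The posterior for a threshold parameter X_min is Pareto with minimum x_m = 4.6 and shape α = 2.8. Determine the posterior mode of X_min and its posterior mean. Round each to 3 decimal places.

The Pareto density is strictly decreasing on [x_m, ∞), so the mode is x_m = 4.600.
Mean = α·x_m/(α−1) = 2.8·4.6/1.8 = 7.156.

MAP: 4.600. Posterior mean: 7.156.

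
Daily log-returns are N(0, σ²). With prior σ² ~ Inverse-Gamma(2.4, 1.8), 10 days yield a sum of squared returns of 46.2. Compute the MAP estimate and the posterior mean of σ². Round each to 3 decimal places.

Posterior: Inverse-Gamma(shape = 2.4+10/2 = 7.4, scale = 1.8+46.2/2 = 24.9).
Mode = β/(α+1) = 24.9/8.4 = 2.964.
Mean = β/(α−1) = 24.9/6.4 = 3.891.
The posterior is right-skewed, so the mean exceeds the mode.

MAP: 2.964. Posterior mean: 3.891.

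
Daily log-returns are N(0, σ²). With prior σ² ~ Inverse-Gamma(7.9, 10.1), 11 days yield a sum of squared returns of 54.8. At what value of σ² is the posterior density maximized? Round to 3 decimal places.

Posterior: Inverse-Gamma(shape = 7.9+11/2 = 13.4, scale = 10.1+54.8/2 = 37.5).
Mode = β/(α+1) = 37.5/14.4 = 2.604.
Mean = β/(α−1) = 37.5/12.4 = 3.024.
This is the posterior mode — the MAP estimate.

2.604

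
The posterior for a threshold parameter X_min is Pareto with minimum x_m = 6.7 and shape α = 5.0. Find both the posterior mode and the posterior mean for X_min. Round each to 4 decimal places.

posterior mode = 6.7000, posterior mean = 8.3750

The Pareto density is strictly decreasing on [x_m, ∞), so the mode is x_m = 6.7000.
Mean = α·x_m/(α−1) = 5.0·6.7/4.0 = 8.3750.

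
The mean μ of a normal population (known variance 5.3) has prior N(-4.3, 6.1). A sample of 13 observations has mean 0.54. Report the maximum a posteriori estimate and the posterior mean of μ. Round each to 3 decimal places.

Posterior for μ is Normal. Precision-weighted mean: (1/6.1·-4.3 + 13/5.3·0.54) / (1/6.1 + 13/5.3) = 0.237.
A Normal posterior is symmetric, so mode = mean.

maximum a posteriori estimate = 0.237, posterior mean = 0.237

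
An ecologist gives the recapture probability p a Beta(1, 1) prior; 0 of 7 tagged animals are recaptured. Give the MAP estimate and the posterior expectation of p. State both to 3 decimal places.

Posterior: Beta(1+0, 1+7) = Beta(1, 8).
Since α = 1 ≤ 1 and β > 1, the Beta density is monotone decreasing on [0,1]; the mode is at 0.
Mean = 1/(1+8) = 0.111.

MAP estimate = 0.000, posterior expectation = 0.111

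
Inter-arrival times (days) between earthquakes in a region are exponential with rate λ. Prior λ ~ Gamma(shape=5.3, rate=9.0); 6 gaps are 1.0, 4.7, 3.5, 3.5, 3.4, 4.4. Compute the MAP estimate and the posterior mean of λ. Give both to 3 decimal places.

MAP = 0.349; posterior mean = 0.383

Σ times = 20.5. Posterior: Gamma(shape = 5.3+6 = 11.3, rate = 9.0+20.5 = 29.5).
Mode = (α−1)/β = 10.3/29.5 = 0.349.
Mean = α/β = 11.3/29.5 = 0.383.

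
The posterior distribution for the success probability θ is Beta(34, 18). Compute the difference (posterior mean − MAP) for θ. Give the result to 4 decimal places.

-0.0062

Mode = (34−1)/(34+18−2) = 33/50 = 0.6600.
Mean = 34/(34+18) = 34/52 = 0.6538.
Difference = 0.6538 − 0.6600 = -0.0062.
Left-skewed posterior ⇒ mean < mode.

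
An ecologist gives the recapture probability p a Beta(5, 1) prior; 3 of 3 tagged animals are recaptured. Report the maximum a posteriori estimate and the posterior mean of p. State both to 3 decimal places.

MAP: 1.000. Posterior mean: 0.889.

Posterior: Beta(5+3, 1+0) = Beta(8, 1).
Since β = 1 ≤ 1 and α > 1, the Beta density is monotone increasing on [0,1]; the mode is at 1.
Mean = 8/(8+1) = 0.889.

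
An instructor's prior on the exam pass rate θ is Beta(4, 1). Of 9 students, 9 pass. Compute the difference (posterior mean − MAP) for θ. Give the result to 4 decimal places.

-0.0714

Posterior: Beta(4+9, 1+0) = Beta(13, 1).
Since β = 1 ≤ 1 and α > 1, the Beta density is monotone increasing on [0,1]; the mode is at 1.
Mean = 13/(13+1) = 0.9286.
Difference = 0.9286 − 1.0000 = -0.0714.
The posterior is left-skewed, so the mode exceeds the mean.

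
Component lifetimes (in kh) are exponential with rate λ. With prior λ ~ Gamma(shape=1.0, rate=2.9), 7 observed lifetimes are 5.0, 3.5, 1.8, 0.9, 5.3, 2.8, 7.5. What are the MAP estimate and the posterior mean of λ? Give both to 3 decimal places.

MAP estimate = 0.236, posterior mean = 0.269

Σ times = 26.8. Posterior: Gamma(shape = 1.0+7 = 8.0, rate = 2.9+26.8 = 29.7).
Mode = (α−1)/β = 7.0/29.7 = 0.236.
Mean = α/β = 8.0/29.7 = 0.269.
Mean > mode: the posterior has a right tail.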